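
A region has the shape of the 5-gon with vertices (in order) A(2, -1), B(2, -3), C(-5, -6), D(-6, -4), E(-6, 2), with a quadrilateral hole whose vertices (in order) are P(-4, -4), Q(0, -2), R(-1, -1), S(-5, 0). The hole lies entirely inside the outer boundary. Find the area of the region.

30

Outer boundary:
A→B: (2)(-3) − (2)(-1) = -4
B→C: (2)(-6) − (-5)(-3) = -27
C→D: (-5)(-4) − (-6)(-6) = -16
D→E: (-6)(2) − (-6)(-4) = -36
E→A: (-6)(-1) − (2)(2) = 2
Σ = -81
Area = |Σ|/2 = 40.5.
Hole:
Apply the shoelace (surveyor's) formula: 2A = Σ (x_i·y_{i+1} − x_{i+1}·y_i), indices taken mod 4.
Σ = (8) + (-2) + (-5) + (20) = 21
Area = |Σ|/2 = 10.5.
Net area = 40.5 − 10.5 = 30.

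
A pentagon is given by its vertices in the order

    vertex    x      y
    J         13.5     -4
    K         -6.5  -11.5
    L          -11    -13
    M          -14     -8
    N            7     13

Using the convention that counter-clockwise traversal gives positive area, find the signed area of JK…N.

-323.375

J→K: (13.5)(-11.5) − (-6.5)(-4) = -181.25
K→L: (-6.5)(-13) − (-11)(-11.5) = -42
L→M: (-11)(-8) − (-14)(-13) = -94
M→N: (-14)(13) − (7)(-8) = -126
N→J: (7)(-4) − (13.5)(13) = -203.5
Σ = -646.75
Signed area = Σ/2 = -323.375 (negative ⇒ clockwise traversal).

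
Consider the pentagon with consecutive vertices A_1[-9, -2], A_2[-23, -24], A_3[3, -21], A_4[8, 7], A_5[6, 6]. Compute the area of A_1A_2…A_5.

481

Σ = (170) + (555) + (189) + (6) + (42) = 962
Area = |Σ|/2 = 481.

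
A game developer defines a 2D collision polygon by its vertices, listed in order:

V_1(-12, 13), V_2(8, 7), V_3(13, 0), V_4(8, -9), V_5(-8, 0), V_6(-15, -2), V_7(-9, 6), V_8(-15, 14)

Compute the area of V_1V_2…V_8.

Apply Gauss's area formula: 2A = Σ (x_i·y_{i+1} − x_{i+1}·y_i), indices taken mod 8.
Σ = (-188) + (-91) + (-117) + (-72) + (16) + (-108) + (-36) + (-27) = -623
Area = |Σ|/2 = 311.5.

311.5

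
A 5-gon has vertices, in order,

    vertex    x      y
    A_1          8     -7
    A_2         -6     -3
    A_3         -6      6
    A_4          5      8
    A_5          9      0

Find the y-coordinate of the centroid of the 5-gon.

27/37

Apply the surveyor's formula. First the cross-terms c_i = x_i·y_{i+1} − x_{i+1}·y_i:
  -66, -54, -78, -72, -63  ⇒  2A = -333, A = -166.5.
Then Σ (y_i + y_{i+1})·c_i = -729, so ȳ = -729 / (6·(-166.5)) = 27/37.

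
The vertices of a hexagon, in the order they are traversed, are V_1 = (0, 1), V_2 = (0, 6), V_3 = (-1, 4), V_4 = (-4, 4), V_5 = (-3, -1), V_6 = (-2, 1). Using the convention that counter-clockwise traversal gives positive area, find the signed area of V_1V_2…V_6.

Cross-terms: 0, 6, 12, 16, -5, -2  ⇒  Σ = 27
Signed area = Σ/2 = 13.5 (positive ⇒ counter-clockwise traversal).

13.5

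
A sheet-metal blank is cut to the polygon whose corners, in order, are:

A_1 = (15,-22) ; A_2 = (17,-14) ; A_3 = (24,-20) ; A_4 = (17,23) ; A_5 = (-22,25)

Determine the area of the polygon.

1046

Apply the shoelace (surveyor's) formula: 2A = Σ (x_i·y_{i+1} − x_{i+1}·y_i), indices taken mod 5.
Σ = (164) + (-4) + (892) + (931) + (109) = 2092
Area = |Σ|/2 = 1046.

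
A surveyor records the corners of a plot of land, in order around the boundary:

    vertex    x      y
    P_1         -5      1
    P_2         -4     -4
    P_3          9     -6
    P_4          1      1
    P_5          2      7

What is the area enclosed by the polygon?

70.5

Σ = (24) + (60) + (15) + (5) + (37) = 141
Area = |Σ|/2 = 70.5.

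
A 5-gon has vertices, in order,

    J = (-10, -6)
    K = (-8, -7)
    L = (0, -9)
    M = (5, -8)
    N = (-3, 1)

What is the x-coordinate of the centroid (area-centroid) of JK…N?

Apply the shoelace formula. First the cross-terms c_i = x_i·y_{i+1} − x_{i+1}·y_i:
  22, 72, 45, -19, 28  ⇒  2A = 148, A = 74.
Then Σ (x_i + x_{i+1})·c_i = -1149, so x̄ = -1149 / (6·74) = -383/148.

-383/148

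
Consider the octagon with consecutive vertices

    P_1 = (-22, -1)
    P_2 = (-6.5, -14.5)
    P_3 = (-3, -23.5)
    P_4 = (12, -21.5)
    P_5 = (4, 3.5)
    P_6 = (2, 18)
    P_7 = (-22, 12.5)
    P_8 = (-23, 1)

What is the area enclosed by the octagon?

Apply the surveyor's formula: 2A = Σ (x_i·y_{i+1} − x_{i+1}·y_i), indices taken mod 8.
Σ = (312.5) + (109.25) + (346.5) + (128) + (65) + (421) + (265.5) + (45) = 1692.75
Area = |Σ|/2 = 846.375.

846.375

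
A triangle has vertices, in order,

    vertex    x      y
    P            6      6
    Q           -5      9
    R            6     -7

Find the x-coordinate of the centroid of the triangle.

Apply the shoelace (surveyor's) formula. First the cross-terms c_i = x_i·y_{i+1} − x_{i+1}·y_i:
  84, -19, 78  ⇒  2A = 143, A = 71.5.
Then Σ (x_i + x_{i+1})·c_i = 1001, so x̄ = 1001 / (6·71.5) = 7/3.

7/3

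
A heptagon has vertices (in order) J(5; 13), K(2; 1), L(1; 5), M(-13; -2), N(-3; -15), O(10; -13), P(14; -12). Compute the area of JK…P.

366.5

Apply the surveyor's formula: 2A = Σ (x_i·y_{i+1} − x_{i+1}·y_i), indices taken mod 7.
Σ = (-21) + (9) + (63) + (189) + (189) + (62) + (242) = 733
Area = |Σ|/2 = 366.5.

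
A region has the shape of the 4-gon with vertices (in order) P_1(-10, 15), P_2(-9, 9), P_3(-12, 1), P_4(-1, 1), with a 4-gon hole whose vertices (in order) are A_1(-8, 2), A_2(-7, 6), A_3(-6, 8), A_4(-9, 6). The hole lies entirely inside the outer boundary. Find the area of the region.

58

Outer boundary:
Σ = (45) + (99) + (-11) + (-5) = 128
Area = |Σ|/2 = 64.
Hole:
Apply the shoelace formula: 2A = Σ (x_i·y_{i+1} − x_{i+1}·y_i), indices taken mod 4.
Cross-terms: -34, -20, 36, 30  ⇒  Σ = 12
Area = |Σ|/2 = 6.
Net area = 64 − 6 = 58.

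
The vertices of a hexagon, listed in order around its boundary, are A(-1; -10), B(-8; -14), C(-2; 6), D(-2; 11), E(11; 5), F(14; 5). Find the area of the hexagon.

Apply the shoelace (surveyor's) formula: 2A = Σ (x_i·y_{i+1} − x_{i+1}·y_i), indices taken mod 6.
Σ = (-66) + (-76) + (-10) + (-131) + (-15) + (-135) = -433
Area = |Σ|/2 = 216.5.

216.5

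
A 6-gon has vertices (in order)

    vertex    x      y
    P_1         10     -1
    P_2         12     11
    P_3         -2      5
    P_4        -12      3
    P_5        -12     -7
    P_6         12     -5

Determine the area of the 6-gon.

280

Apply Gauss's area formula: 2A = Σ (x_i·y_{i+1} − x_{i+1}·y_i), indices taken mod 6.
Cross-terms: 122, 82, 54, 120, 144, 38  ⇒  Σ = 560
Area = |Σ|/2 = 280.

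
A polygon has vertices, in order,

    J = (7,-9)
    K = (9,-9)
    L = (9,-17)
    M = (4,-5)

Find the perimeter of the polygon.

28

|JK| = √((2)² + (0)²) = √4 = 2
|KL| = √((0)² + (-8)²) = √64 = 8
|LM| = √((-5)² + (12)²) = √169 = 13
|MJ| = √((3)² + (-4)²) = √25 = 5
Perimeter = 2 + 8 + 13 + 5 = 28.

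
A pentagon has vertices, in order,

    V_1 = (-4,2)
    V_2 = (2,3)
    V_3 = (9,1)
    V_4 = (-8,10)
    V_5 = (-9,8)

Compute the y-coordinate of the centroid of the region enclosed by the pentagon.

502/97

Apply the surveyor's formula. First the cross-terms c_i = x_i·y_{i+1} − x_{i+1}·y_i:
  -16, -25, 98, 26, 14  ⇒  2A = 97, A = 48.5.
Then Σ (y_i + y_{i+1})·c_i = 1506, so ȳ = 1506 / (6·48.5) = 502/97.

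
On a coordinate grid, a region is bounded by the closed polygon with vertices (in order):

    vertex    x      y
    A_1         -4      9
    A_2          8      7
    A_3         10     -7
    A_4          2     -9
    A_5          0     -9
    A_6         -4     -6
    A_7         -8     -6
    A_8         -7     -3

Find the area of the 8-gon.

236.5

Apply the shoelace (surveyor's) formula: 2A = Σ (x_i·y_{i+1} − x_{i+1}·y_i), indices taken mod 8.
Σ = (-100) + (-126) + (-76) + (-18) + (-36) + (-24) + (-18) + (-75) = -473
Area = |Σ|/2 = 236.5.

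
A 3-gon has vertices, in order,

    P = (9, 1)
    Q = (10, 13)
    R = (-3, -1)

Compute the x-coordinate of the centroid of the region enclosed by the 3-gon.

16/3

Apply the shoelace formula. First the cross-terms c_i = x_i·y_{i+1} − x_{i+1}·y_i:
  107, 29, 6  ⇒  2A = 142, A = 71.
Then Σ (x_i + x_{i+1})·c_i = 2272, so x̄ = 2272 / (6·71) = 16/3.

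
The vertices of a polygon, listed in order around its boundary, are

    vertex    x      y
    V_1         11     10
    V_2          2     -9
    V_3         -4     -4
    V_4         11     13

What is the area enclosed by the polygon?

Apply the shoelace formula: 2A = Σ (x_i·y_{i+1} − x_{i+1}·y_i), indices taken mod 4.
Σ = (-119) + (-44) + (-8) + (-33) = -204
Area = |Σ|/2 = 102.

102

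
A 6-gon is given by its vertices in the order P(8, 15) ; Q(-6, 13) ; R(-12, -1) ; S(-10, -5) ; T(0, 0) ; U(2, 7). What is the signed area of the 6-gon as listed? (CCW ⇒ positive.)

190

Apply Gauss's area formula: 2A = Σ (x_i·y_{i+1} − x_{i+1}·y_i), indices taken mod 6.
Σ = (194) + (162) + (50) + (0) + (0) + (-26) = 380
Signed area = Σ/2 = 190 (positive ⇒ counter-clockwise traversal).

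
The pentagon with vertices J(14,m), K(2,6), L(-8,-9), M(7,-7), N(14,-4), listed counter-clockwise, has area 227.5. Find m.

Write out the shoelace sum; only the two edges meeting at J involve m:
2·Area = [(14·m − 14·(-4)) + (14·6 − 2·m)] + 219
       = 12·m + 359 = 455
⇒ m = 8.

8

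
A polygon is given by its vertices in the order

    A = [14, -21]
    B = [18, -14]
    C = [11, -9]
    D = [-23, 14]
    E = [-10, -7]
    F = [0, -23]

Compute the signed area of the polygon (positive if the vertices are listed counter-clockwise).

Apply the shoelace (surveyor's) formula: 2A = Σ (x_i·y_{i+1} − x_{i+1}·y_i), indices taken mod 6.
A→B: (14)(-14) − (18)(-21) = 182
B→C: (18)(-9) − (11)(-14) = -8
C→D: (11)(14) − (-23)(-9) = -53
D→E: (-23)(-7) − (-10)(14) = 301
E→F: (-10)(-23) − (0)(-7) = 230
F→A: (0)(-21) − (14)(-23) = 322
Σ = 974
Signed area = Σ/2 = 487 (positive ⇒ counter-clockwise traversal).

487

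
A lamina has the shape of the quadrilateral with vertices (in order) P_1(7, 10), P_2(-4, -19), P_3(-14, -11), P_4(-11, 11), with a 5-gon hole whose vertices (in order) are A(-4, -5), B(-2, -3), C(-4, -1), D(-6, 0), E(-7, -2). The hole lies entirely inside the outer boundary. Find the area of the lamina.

376

Outer boundary:
Apply the shoelace (surveyor's) formula: 2A = Σ (x_i·y_{i+1} − x_{i+1}·y_i), indices taken mod 4.
Cross-terms: -93, -222, -275, -187  ⇒  Σ = -777
Area = |Σ|/2 = 388.5.
Hole:
Σ = (2) + (-10) + (-6) + (12) + (27) = 25
Area = |Σ|/2 = 12.5.
Net area = 388.5 − 12.5 = 376.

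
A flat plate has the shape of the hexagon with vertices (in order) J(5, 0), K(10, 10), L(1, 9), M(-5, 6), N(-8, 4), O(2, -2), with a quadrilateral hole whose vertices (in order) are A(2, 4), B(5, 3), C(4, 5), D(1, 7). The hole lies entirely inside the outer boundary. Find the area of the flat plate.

107.5

Outer boundary:
Σ = (50) + (80) + (51) + (28) + (8) + (10) = 227
Area = |Σ|/2 = 113.5.
Hole:
Apply the surveyor's formula: 2A = Σ (x_i·y_{i+1} − x_{i+1}·y_i), indices taken mod 4.
Σ = (-14) + (13) + (23) + (-10) = 12
Area = |Σ|/2 = 6.
Net area = 113.5 − 6 = 107.5.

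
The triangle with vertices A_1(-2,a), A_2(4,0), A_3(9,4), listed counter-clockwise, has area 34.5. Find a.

9

The doubled signed area Σ (x_i y_{i+1} − x_{i+1} y_i) is linear in a.
With a=0 it equals 24; the coefficient of a is 5 (from the two edges through A_1).
So 5·a + 24 = 2·34.5 = 69 ⇒ a = 9.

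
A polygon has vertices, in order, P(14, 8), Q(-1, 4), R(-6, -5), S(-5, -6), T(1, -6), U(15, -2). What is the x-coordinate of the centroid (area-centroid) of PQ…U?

758/141

Apply the shoelace (surveyor's) formula. First the cross-terms c_i = x_i·y_{i+1} − x_{i+1}·y_i:
  64, 29, 11, 36, 88, 148  ⇒  2A = 376, A = 188.
Then Σ (x_i + x_{i+1})·c_i = 6064, so x̄ = 6064 / (6·188) = 758/141.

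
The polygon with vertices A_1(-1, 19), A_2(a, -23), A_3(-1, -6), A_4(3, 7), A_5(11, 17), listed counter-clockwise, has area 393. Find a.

-23

The doubled signed area Σ (x_i y_{i+1} − x_{i+1} y_i) is linear in a.
With a=0 it equals 211; the coefficient of a is -25 (from the two edges through A_2).
So -25·a + 211 = 2·393 = 786 ⇒ a = -23.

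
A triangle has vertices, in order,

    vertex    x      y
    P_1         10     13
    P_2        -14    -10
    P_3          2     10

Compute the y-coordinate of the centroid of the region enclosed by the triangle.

13/3

Apply the surveyor's formula. First the cross-terms c_i = x_i·y_{i+1} − x_{i+1}·y_i:
  82, -120, -74  ⇒  2A = -112, A = -56.
Then Σ (y_i + y_{i+1})·c_i = -1456, so ȳ = -1456 / (6·(-56)) = 13/3.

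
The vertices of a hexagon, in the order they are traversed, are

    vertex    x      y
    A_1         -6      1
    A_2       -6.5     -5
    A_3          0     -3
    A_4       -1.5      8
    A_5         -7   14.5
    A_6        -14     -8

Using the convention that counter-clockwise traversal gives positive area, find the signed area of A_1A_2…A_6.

Apply the shoelace (surveyor's) formula: 2A = Σ (x_i·y_{i+1} − x_{i+1}·y_i), indices taken mod 6.
Σ = (36.5) + (19.5) + (-4.5) + (34.25) + (259) + (-62) = 282.75
Signed area = Σ/2 = 141.375 (positive ⇒ counter-clockwise traversal).

141.375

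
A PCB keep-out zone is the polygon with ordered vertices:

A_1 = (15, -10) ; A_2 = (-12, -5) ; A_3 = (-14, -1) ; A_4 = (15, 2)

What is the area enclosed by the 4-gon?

A_1→A_2: (15)(-5) − (-12)(-10) = -195
A_2→A_3: (-12)(-1) − (-14)(-5) = -58
A_3→A_4: (-14)(2) − (15)(-1) = -13
A_4→A_1: (15)(-10) − (15)(2) = -180
Σ = -446
Area = |Σ|/2 = 223.

223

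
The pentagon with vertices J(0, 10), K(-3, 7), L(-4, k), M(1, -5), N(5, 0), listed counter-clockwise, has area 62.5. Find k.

7

Write out the shoelace sum; only the two edges meeting at L involve k:
2·Area = [((-3)·k − (-4)·7) + ((-4)·(-5) − 1·k)] + 105
       = -4·k + 153 = 125
⇒ k = 7.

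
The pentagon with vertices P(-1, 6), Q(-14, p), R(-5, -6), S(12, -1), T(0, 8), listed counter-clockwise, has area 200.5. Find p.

The doubled signed area Σ (x_i y_{i+1} − x_{i+1} y_i) is linear in p.
With p=0 it equals 349; the coefficient of p is 4 (from the two edges through Q).
So 4·p + 349 = 2·200.5 = 401 ⇒ p = 13.

13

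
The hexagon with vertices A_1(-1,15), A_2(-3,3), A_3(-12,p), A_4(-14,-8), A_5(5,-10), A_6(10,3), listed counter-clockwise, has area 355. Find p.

The doubled signed area Σ (x_i y_{i+1} − x_{i+1} y_i) is linear in p.
With p=0 it equals 622; the coefficient of p is 11 (from the two edges through A_3).
So 11·p + 622 = 2·355 = 710 ⇒ p = 8.

8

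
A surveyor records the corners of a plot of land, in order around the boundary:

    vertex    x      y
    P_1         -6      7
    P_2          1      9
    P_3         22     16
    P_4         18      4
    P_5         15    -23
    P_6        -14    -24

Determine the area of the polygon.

920.5

P_1→P_2: (-6)(9) − (1)(7) = -61
P_2→P_3: (1)(16) − (22)(9) = -182
P_3→P_4: (22)(4) − (18)(16) = -200
P_4→P_5: (18)(-23) − (15)(4) = -474
P_5→P_6: (15)(-24) − (-14)(-23) = -682
P_6→P_1: (-14)(7) − (-6)(-24) = -242
Σ = -1841
Area = |Σ|/2 = 920.5.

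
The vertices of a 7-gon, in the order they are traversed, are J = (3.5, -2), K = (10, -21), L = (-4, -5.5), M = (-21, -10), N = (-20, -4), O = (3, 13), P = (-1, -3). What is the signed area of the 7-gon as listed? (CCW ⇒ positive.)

Apply Gauss's area formula: 2A = Σ (x_i·y_{i+1} − x_{i+1}·y_i), indices taken mod 7.
Σ = (-53.5) + (-139) + (-75.5) + (-116) + (-248) + (4) + (12.5) = -615.5
Signed area = Σ/2 = -307.75 (negative ⇒ clockwise traversal).

-307.75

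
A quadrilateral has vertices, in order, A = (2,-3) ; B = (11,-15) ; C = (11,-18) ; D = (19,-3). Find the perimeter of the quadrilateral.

52

|AB| = √((9)² + (-12)²) = √225 = 15
|BC| = √((0)² + (-3)²) = √9 = 3
|CD| = √((8)² + (15)²) = √289 = 17
|DA| = √((-17)² + (0)²) = √289 = 17
Perimeter = 15 + 3 + 17 + 17 = 52.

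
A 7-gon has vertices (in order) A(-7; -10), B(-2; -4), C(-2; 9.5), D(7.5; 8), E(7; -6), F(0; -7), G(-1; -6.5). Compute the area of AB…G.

149.375

Apply Gauss's area formula: 2A = Σ (x_i·y_{i+1} − x_{i+1}·y_i), indices taken mod 7.
Σ = (8) + (-27) + (-87.25) + (-101) + (-49) + (-7) + (-35.5) = -298.75
Area = |Σ|/2 = 149.375.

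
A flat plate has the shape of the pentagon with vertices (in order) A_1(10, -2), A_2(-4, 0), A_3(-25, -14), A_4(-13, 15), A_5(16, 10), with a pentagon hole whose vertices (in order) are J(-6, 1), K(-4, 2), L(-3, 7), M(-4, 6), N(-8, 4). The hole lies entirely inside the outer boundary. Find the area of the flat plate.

491.5

Outer boundary:
Apply the surveyor's formula: 2A = Σ (x_i·y_{i+1} − x_{i+1}·y_i), indices taken mod 5.
A_1→A_2: (10)(0) − (-4)(-2) = -8
A_2→A_3: (-4)(-14) − (-25)(0) = 56
A_3→A_4: (-25)(15) − (-13)(-14) = -557
A_4→A_5: (-13)(10) − (16)(15) = -370
A_5→A_1: (16)(-2) − (10)(10) = -132
Σ = -1011
Area = |Σ|/2 = 505.5.
Hole:
Apply the surveyor's formula: 2A = Σ (x_i·y_{i+1} − x_{i+1}·y_i), indices taken mod 5.
J→K: (-6)(2) − (-4)(1) = -8
K→L: (-4)(7) − (-3)(2) = -22
L→M: (-3)(6) − (-4)(7) = 10
M→N: (-4)(4) − (-8)(6) = 32
N→J: (-8)(1) − (-6)(4) = 16
Σ = 28
Area = |Σ|/2 = 14.
Net area = 505.5 − 14 = 491.5.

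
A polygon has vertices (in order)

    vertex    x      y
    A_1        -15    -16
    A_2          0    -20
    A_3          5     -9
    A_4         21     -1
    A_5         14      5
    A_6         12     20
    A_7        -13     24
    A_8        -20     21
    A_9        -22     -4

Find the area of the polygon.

1256

Apply the shoelace (surveyor's) formula: 2A = Σ (x_i·y_{i+1} − x_{i+1}·y_i), indices taken mod 9.
Σ = (300) + (100) + (184) + (119) + (220) + (548) + (207) + (542) + (292) = 2512
Area = |Σ|/2 = 1256.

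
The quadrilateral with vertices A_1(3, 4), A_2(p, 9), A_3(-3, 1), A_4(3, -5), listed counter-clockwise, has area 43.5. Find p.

The doubled signed area Σ (x_i y_{i+1} − x_{i+1} y_i) is linear in p.
With p=0 it equals 93; the coefficient of p is -3 (from the two edges through A_2).
So -3·p + 93 = 2·43.5 = 87 ⇒ p = 2.

2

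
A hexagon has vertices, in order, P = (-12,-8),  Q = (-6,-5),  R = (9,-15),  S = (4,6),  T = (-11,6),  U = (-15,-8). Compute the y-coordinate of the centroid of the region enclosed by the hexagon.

Apply Gauss's area formula. First the cross-terms c_i = x_i·y_{i+1} − x_{i+1}·y_i:
  12, 135, 114, 90, 178, 24  ⇒  2A = 553, A = 276.5.
Then Σ (y_i + y_{i+1})·c_i = -3542, so ȳ = -3542 / (6·276.5) = -506/237.

-506/237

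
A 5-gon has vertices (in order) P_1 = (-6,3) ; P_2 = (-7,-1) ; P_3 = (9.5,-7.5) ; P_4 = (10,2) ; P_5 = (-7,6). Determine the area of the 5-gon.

136

Cross-terms: 27, 62, 94, 74, 15  ⇒  Σ = 272
Area = |Σ|/2 = 136.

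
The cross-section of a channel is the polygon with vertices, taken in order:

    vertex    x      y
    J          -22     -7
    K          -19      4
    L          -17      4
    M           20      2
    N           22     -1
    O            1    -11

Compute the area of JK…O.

Apply the shoelace formula: 2A = Σ (x_i·y_{i+1} − x_{i+1}·y_i), indices taken mod 6.
J→K: (-22)(4) − (-19)(-7) = -221
K→L: (-19)(4) − (-17)(4) = -8
L→M: (-17)(2) − (20)(4) = -114
M→N: (20)(-1) − (22)(2) = -64
N→O: (22)(-11) − (1)(-1) = -241
O→J: (1)(-7) − (-22)(-11) = -249
Σ = -897
Area = |Σ|/2 = 448.5.

448.5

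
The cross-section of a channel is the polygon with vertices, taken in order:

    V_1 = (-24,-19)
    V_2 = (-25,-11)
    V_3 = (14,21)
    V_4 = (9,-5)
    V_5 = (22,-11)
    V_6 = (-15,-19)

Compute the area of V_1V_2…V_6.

792

Cross-terms: -211, -371, -259, 11, -583, -171  ⇒  Σ = -1584
Area = |Σ|/2 = 792.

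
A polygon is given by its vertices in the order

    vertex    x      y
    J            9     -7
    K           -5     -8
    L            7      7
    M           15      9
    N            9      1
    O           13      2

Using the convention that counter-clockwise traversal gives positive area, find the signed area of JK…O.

-149

Apply the shoelace formula: 2A = Σ (x_i·y_{i+1} − x_{i+1}·y_i), indices taken mod 6.
Cross-terms: -107, 21, -42, -66, 5, -109  ⇒  Σ = -298
Signed area = Σ/2 = -149 (negative ⇒ clockwise traversal).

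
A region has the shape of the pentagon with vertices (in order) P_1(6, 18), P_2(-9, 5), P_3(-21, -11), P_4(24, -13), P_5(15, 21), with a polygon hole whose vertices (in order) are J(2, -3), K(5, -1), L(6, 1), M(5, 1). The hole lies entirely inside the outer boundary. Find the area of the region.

Outer boundary:
Apply Gauss's area formula: 2A = Σ (x_i·y_{i+1} − x_{i+1}·y_i), indices taken mod 5.
Σ = (192) + (204) + (537) + (699) + (144) = 1776
Area = |Σ|/2 = 888.
Hole:
Σ = (13) + (11) + (1) + (-17) = 8
Area = |Σ|/2 = 4.
Net area = 888 − 4 = 884.

884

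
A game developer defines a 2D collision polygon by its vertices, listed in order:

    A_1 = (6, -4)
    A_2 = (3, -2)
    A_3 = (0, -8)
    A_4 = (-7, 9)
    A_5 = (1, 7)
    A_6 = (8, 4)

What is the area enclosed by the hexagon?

Apply Gauss's area formula: 2A = Σ (x_i·y_{i+1} − x_{i+1}·y_i), indices taken mod 6.
Σ = (0) + (-24) + (-56) + (-58) + (-52) + (-56) = -246
Area = |Σ|/2 = 123.

123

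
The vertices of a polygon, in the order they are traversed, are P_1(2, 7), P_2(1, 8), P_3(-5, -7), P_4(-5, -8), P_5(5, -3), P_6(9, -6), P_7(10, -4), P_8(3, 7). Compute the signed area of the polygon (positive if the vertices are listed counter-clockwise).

Apply the shoelace (surveyor's) formula: 2A = Σ (x_i·y_{i+1} − x_{i+1}·y_i), indices taken mod 8.
P_1→P_2: (2)(8) − (1)(7) = 9
P_2→P_3: (1)(-7) − (-5)(8) = 33
P_3→P_4: (-5)(-8) − (-5)(-7) = 5
P_4→P_5: (-5)(-3) − (5)(-8) = 55
P_5→P_6: (5)(-6) − (9)(-3) = -3
P_6→P_7: (9)(-4) − (10)(-6) = 24
P_7→P_8: (10)(7) − (3)(-4) = 82
P_8→P_1: (3)(7) − (2)(7) = 7
Σ = 212
Signed area = Σ/2 = 106 (positive ⇒ counter-clockwise traversal).

106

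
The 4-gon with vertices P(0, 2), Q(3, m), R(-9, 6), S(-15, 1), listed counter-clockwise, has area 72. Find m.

9

The doubled signed area Σ (x_i y_{i+1} − x_{i+1} y_i) is linear in m.
With m=0 it equals 63; the coefficient of m is 9 (from the two edges through Q).
So 9·m + 63 = 2·72 = 144 ⇒ m = 9.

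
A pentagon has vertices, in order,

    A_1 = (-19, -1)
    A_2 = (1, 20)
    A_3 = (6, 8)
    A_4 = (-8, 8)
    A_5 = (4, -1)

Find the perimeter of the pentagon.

94

|A_1A_2| = √((20)² + (21)²) = √841 = 29
|A_2A_3| = √((5)² + (-12)²) = √169 = 13
|A_3A_4| = √((-14)² + (0)²) = √196 = 14
|A_4A_5| = √((12)² + (-9)²) = √225 = 15
|A_5A_1| = √((-23)² + (0)²) = √529 = 23
Perimeter = 29 + 13 + 14 + 15 + 23 = 94.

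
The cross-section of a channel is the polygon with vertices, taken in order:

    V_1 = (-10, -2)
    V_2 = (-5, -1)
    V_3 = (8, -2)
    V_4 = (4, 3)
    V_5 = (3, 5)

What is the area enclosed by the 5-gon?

52.5

Apply the shoelace formula: 2A = Σ (x_i·y_{i+1} − x_{i+1}·y_i), indices taken mod 5.
Σ = (0) + (18) + (32) + (11) + (44) = 105
Area = |Σ|/2 = 52.5.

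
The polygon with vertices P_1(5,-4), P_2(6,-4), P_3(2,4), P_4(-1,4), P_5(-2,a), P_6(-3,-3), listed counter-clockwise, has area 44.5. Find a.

The doubled signed area Σ (x_i y_{i+1} − x_{i+1} y_i) is linear in a.
With a=0 it equals 89; the coefficient of a is 2 (from the two edges through P_5).
So 2·a + 89 = 2·44.5 = 89 ⇒ a = 0.

0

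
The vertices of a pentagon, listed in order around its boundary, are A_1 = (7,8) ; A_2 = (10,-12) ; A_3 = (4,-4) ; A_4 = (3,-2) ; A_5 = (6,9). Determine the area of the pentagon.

64

Σ = (-164) + (8) + (4) + (39) + (-15) = -128
Area = |Σ|/2 = 64.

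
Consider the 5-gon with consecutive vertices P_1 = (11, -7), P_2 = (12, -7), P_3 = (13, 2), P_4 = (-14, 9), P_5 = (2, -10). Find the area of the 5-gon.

Cross-terms: 7, 115, 145, 122, 96  ⇒  Σ = 485
Area = |Σ|/2 = 242.5.

242.5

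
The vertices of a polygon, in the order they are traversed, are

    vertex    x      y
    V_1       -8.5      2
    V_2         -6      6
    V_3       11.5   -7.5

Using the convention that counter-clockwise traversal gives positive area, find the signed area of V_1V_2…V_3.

Apply the shoelace formula: 2A = Σ (x_i·y_{i+1} − x_{i+1}·y_i), indices taken mod 3.
Σ = (-39) + (-24) + (-40.75) = -103.75
Signed area = Σ/2 = -51.875 (negative ⇒ clockwise traversal).

-51.875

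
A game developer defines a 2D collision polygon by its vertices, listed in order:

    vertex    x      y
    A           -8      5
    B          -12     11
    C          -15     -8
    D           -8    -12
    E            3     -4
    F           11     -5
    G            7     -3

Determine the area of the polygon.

229.5

Cross-terms: -28, 261, 116, 68, 29, 2, 11  ⇒  Σ = 459
Area = |Σ|/2 = 229.5.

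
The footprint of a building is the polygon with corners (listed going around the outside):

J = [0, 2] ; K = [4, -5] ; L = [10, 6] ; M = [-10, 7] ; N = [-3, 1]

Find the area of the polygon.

100.5

Apply Gauss's area formula: 2A = Σ (x_i·y_{i+1} − x_{i+1}·y_i), indices taken mod 5.
Σ = (-8) + (74) + (130) + (11) + (-6) = 201
Area = |Σ|/2 = 100.5.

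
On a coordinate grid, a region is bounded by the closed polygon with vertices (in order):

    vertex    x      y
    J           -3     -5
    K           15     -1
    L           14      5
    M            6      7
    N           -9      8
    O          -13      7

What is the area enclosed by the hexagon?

236.5

Σ = (78) + (89) + (68) + (111) + (41) + (86) = 473
Area = |Σ|/2 = 236.5.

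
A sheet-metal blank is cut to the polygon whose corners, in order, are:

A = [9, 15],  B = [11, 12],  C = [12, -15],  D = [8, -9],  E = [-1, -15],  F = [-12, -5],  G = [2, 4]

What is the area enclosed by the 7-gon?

351

Σ = (-57) + (-309) + (12) + (-129) + (-175) + (-38) + (-6) = -702
Area = |Σ|/2 = 351.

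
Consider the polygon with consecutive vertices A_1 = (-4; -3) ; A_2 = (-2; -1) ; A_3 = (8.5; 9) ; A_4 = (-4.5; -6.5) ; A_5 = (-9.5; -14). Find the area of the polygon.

Σ = (-2) + (-9.5) + (-14.75) + (1.25) + (-27.5) = -52.5
Area = |Σ|/2 = 26.25.

26.25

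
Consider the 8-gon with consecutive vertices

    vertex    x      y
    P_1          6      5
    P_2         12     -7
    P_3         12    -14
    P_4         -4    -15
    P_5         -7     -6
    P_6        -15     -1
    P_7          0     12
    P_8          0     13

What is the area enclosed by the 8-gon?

422

Σ = (-102) + (-84) + (-236) + (-81) + (-83) + (-180) + (0) + (-78) = -844
Area = |Σ|/2 = 422.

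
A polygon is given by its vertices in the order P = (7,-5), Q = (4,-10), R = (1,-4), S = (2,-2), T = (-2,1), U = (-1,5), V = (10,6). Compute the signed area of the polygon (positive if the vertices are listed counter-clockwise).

-104.5

Σ = (-50) + (-6) + (6) + (-2) + (-9) + (-56) + (-92) = -209
Signed area = Σ/2 = -104.5 (negative ⇒ clockwise traversal).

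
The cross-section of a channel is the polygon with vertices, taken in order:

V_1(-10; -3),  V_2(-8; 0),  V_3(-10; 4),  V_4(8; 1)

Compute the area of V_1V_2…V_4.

56

Cross-terms: -24, -32, -42, -14  ⇒  Σ = -112
Area = |Σ|/2 = 56.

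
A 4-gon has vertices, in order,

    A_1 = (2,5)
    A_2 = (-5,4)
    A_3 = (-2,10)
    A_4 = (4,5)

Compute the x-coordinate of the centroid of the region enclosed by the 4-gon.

-155/147

Apply the shoelace (surveyor's) formula. First the cross-terms c_i = x_i·y_{i+1} − x_{i+1}·y_i:
  33, -42, -50, 10  ⇒  2A = -49, A = -24.5.
Then Σ (x_i + x_{i+1})·c_i = 155, so x̄ = 155 / (6·(-24.5)) = -155/147.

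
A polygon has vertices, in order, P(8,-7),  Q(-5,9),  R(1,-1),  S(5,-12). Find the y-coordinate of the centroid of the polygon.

Apply the shoelace (surveyor's) formula. First the cross-terms c_i = x_i·y_{i+1} − x_{i+1}·y_i:
  37, -4, -7, 61  ⇒  2A = 87, A = 43.5.
Then Σ (y_i + y_{i+1})·c_i = -1026, so ȳ = -1026 / (6·43.5) = -114/29.

-114/29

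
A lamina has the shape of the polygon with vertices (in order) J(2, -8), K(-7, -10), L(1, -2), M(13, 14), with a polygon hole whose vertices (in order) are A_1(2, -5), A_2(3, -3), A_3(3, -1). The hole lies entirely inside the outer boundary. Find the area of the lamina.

71

Outer boundary:
J→K: (2)(-10) − (-7)(-8) = -76
K→L: (-7)(-2) − (1)(-10) = 24
L→M: (1)(14) − (13)(-2) = 40
M→J: (13)(-8) − (2)(14) = -132
Σ = -144
Area = |Σ|/2 = 72.
Hole:
Apply the surveyor's formula: 2A = Σ (x_i·y_{i+1} − x_{i+1}·y_i), indices taken mod 3.
Σ = (9) + (6) + (-13) = 2
Area = |Σ|/2 = 1.
Net area = 72 − 1 = 71.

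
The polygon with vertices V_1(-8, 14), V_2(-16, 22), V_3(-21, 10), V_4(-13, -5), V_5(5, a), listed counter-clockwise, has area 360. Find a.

-8

Write out the shoelace sum; only the two edges meeting at V_5 involve a:
2·Area = [((-13)·a − 5·(-5)) + (5·14 − (-8)·a)] + 585
       = -5·a + 680 = 720
⇒ a = -8.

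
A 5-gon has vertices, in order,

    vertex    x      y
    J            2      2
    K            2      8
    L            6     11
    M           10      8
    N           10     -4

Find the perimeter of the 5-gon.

38

|JK| = √((0)² + (6)²) = √36 = 6
|KL| = √((4)² + (3)²) = √25 = 5
|LM| = √((4)² + (-3)²) = √25 = 5
|MN| = √((0)² + (-12)²) = √144 = 12
|NJ| = √((-8)² + (6)²) = √100 = 10
Perimeter = 6 + 5 + 5 + 12 + 10 = 38.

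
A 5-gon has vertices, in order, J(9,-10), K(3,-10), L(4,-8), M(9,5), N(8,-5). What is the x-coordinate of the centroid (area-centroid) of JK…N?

Apply the shoelace (surveyor's) formula. First the cross-terms c_i = x_i·y_{i+1} − x_{i+1}·y_i:
  -60, 16, 92, -85, -35  ⇒  2A = -72, A = -36.
Then Σ (x_i + x_{i+1})·c_i = -1452, so x̄ = -1452 / (6·(-36)) = 121/18.

121/18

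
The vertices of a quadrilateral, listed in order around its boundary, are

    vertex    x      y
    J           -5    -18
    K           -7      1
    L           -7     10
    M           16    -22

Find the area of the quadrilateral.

299

Apply the shoelace (surveyor's) formula: 2A = Σ (x_i·y_{i+1} − x_{i+1}·y_i), indices taken mod 4.
Σ = (-131) + (-63) + (-6) + (-398) = -598
Area = |Σ|/2 = 299.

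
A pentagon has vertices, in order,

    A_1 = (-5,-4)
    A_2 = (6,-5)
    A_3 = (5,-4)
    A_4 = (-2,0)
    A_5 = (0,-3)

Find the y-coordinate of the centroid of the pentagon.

Apply Gauss's area formula. First the cross-terms c_i = x_i·y_{i+1} − x_{i+1}·y_i:
  49, 1, -8, 6, -15  ⇒  2A = 33, A = 16.5.
Then Σ (y_i + y_{i+1})·c_i = -331, so ȳ = -331 / (6·16.5) = -331/99.

-331/99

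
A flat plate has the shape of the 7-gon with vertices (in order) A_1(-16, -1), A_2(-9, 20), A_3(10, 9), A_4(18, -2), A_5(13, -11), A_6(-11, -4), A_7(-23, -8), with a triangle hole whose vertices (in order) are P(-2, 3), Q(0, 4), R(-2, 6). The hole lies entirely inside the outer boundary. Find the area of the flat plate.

620

Outer boundary:
Apply the shoelace (surveyor's) formula: 2A = Σ (x_i·y_{i+1} − x_{i+1}·y_i), indices taken mod 7.
A_1→A_2: (-16)(20) − (-9)(-1) = -329
A_2→A_3: (-9)(9) − (10)(20) = -281
A_3→A_4: (10)(-2) − (18)(9) = -182
A_4→A_5: (18)(-11) − (13)(-2) = -172
A_5→A_6: (13)(-4) − (-11)(-11) = -173
A_6→A_7: (-11)(-8) − (-23)(-4) = -4
A_7→A_1: (-23)(-1) − (-16)(-8) = -105
Σ = -1246
Area = |Σ|/2 = 623.
Hole:
Apply the surveyor's formula: 2A = Σ (x_i·y_{i+1} − x_{i+1}·y_i), indices taken mod 3.
Σ = (-8) + (8) + (6) = 6
Area = |Σ|/2 = 3.
Net area = 623 − 3 = 620.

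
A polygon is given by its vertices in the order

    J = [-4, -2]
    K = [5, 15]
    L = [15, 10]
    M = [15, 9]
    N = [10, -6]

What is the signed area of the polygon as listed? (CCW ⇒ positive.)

Σ = (-50) + (-175) + (-15) + (-180) + (-44) = -464
Signed area = Σ/2 = -232 (negative ⇒ clockwise traversal).

-232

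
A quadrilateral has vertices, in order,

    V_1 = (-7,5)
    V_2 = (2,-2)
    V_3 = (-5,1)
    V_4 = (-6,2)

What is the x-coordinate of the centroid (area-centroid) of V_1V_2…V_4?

-32/9

Apply the shoelace (surveyor's) formula. First the cross-terms c_i = x_i·y_{i+1} − x_{i+1}·y_i:
  4, -8, -4, -16  ⇒  2A = -24, A = -12.
Then Σ (x_i + x_{i+1})·c_i = 256, so x̄ = 256 / (6·(-12)) = -32/9.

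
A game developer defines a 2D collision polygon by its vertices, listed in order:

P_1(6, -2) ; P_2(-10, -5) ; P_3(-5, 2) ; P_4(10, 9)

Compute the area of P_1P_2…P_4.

Apply the surveyor's formula: 2A = Σ (x_i·y_{i+1} − x_{i+1}·y_i), indices taken mod 4.
Σ = (-50) + (-45) + (-65) + (-74) = -234
Area = |Σ|/2 = 117.

117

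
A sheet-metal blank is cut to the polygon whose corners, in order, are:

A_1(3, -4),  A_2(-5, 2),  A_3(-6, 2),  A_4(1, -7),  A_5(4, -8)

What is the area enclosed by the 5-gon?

28

Apply Gauss's area formula: 2A = Σ (x_i·y_{i+1} − x_{i+1}·y_i), indices taken mod 5.
Cross-terms: -14, 2, 40, 20, 8  ⇒  Σ = 56
Area = |Σ|/2 = 28.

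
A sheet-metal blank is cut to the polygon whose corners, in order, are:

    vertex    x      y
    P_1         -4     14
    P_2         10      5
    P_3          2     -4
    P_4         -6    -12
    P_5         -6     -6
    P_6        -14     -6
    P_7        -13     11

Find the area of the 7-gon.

Apply the shoelace (surveyor's) formula: 2A = Σ (x_i·y_{i+1} − x_{i+1}·y_i), indices taken mod 7.
Σ = (-160) + (-50) + (-48) + (-36) + (-48) + (-232) + (-138) = -712
Area = |Σ|/2 = 356.

356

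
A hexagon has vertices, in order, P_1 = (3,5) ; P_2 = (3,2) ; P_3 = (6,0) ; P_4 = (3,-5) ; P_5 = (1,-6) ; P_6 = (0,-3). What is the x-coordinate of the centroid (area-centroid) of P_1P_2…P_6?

Apply the surveyor's formula. First the cross-terms c_i = x_i·y_{i+1} − x_{i+1}·y_i:
  -9, -12, -30, -13, -3, 9  ⇒  2A = -58, A = -29.
Then Σ (x_i + x_{i+1})·c_i = -460, so x̄ = -460 / (6·(-29)) = 230/87.

230/87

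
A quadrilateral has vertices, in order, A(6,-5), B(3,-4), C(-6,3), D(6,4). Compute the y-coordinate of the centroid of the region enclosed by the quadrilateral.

Apply Gauss's area formula. First the cross-terms c_i = x_i·y_{i+1} − x_{i+1}·y_i:
  -9, -15, -42, -54  ⇒  2A = -120, A = -60.
Then Σ (y_i + y_{i+1})·c_i = -144, so ȳ = -144 / (6·(-60)) = 0.4.

0.4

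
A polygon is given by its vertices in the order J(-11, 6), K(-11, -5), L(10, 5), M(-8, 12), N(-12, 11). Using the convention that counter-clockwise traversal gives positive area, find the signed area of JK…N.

190.5

J→K: (-11)(-5) − (-11)(6) = 121
K→L: (-11)(5) − (10)(-5) = -5
L→M: (10)(12) − (-8)(5) = 160
M→N: (-8)(11) − (-12)(12) = 56
N→J: (-12)(6) − (-11)(11) = 49
Σ = 381
Signed area = Σ/2 = 190.5 (positive ⇒ counter-clockwise traversal).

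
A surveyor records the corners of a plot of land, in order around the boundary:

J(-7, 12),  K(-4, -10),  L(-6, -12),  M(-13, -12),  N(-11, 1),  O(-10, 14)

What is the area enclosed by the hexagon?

Apply the surveyor's formula: 2A = Σ (x_i·y_{i+1} − x_{i+1}·y_i), indices taken mod 6.
J→K: (-7)(-10) − (-4)(12) = 118
K→L: (-4)(-12) − (-6)(-10) = -12
L→M: (-6)(-12) − (-13)(-12) = -84
M→N: (-13)(1) − (-11)(-12) = -145
N→O: (-11)(14) − (-10)(1) = -144
O→J: (-10)(12) − (-7)(14) = -22
Σ = -289
Area = |Σ|/2 = 144.5.

144.5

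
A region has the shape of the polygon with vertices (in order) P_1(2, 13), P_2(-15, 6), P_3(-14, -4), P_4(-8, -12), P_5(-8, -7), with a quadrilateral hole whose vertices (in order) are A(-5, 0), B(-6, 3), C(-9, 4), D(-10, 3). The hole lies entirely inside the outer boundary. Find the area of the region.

170.5

Outer boundary:
Apply the shoelace formula: 2A = Σ (x_i·y_{i+1} − x_{i+1}·y_i), indices taken mod 5.
Σ = (207) + (144) + (136) + (-40) + (-90) = 357
Area = |Σ|/2 = 178.5.
Hole:
Σ = (-15) + (3) + (13) + (15) = 16
Area = |Σ|/2 = 8.
Net area = 178.5 − 8 = 170.5.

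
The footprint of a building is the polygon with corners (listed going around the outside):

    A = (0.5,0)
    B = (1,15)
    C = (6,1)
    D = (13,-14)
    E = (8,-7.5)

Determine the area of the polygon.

80.125

Σ = (7.5) + (-89) + (-97) + (14.5) + (3.75) = -160.25
Area = |Σ|/2 = 80.125.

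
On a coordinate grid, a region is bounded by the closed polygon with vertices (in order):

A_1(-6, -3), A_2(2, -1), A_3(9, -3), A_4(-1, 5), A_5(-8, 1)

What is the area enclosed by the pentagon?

63

Apply the shoelace (surveyor's) formula: 2A = Σ (x_i·y_{i+1} − x_{i+1}·y_i), indices taken mod 5.
A_1→A_2: (-6)(-1) − (2)(-3) = 12
A_2→A_3: (2)(-3) − (9)(-1) = 3
A_3→A_4: (9)(5) − (-1)(-3) = 42
A_4→A_5: (-1)(1) − (-8)(5) = 39
A_5→A_1: (-8)(-3) − (-6)(1) = 30
Σ = 126
Area = |Σ|/2 = 63.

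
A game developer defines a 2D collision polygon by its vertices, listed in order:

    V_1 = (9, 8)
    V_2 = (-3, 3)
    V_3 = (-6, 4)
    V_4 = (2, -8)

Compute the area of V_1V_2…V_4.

92.5

Apply Gauss's area formula: 2A = Σ (x_i·y_{i+1} − x_{i+1}·y_i), indices taken mod 4.
Σ = (51) + (6) + (40) + (88) = 185
Area = |Σ|/2 = 92.5.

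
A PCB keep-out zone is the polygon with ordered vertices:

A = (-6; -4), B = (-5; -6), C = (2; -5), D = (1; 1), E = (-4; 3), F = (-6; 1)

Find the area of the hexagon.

55.5

A→B: (-6)(-6) − (-5)(-4) = 16
B→C: (-5)(-5) − (2)(-6) = 37
C→D: (2)(1) − (1)(-5) = 7
D→E: (1)(3) − (-4)(1) = 7
E→F: (-4)(1) − (-6)(3) = 14
F→A: (-6)(-4) − (-6)(1) = 30
Σ = 111
Area = |Σ|/2 = 55.5.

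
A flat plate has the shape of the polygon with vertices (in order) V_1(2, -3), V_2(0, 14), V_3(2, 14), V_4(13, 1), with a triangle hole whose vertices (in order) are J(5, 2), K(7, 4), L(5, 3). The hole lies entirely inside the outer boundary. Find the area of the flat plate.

Outer boundary:
V_1→V_2: (2)(14) − (0)(-3) = 28
V_2→V_3: (0)(14) − (2)(14) = -28
V_3→V_4: (2)(1) − (13)(14) = -180
V_4→V_1: (13)(-3) − (2)(1) = -41
Σ = -221
Area = |Σ|/2 = 110.5.
Hole:
Cross-terms: 6, 1, -5  ⇒  Σ = 2
Area = |Σ|/2 = 1.
Net area = 110.5 − 1 = 109.5.

109.5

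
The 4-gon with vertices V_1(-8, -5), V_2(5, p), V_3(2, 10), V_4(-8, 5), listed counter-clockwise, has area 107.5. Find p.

3

Write out the shoelace sum; only the two edges meeting at V_2 involve p:
2·Area = [((-8)·p − 5·(-5)) + (5·10 − 2·p)] + 170
       = -10·p + 245 = 215
⇒ p = 3.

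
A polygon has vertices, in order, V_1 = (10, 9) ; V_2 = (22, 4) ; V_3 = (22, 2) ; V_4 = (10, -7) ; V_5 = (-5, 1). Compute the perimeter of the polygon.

64

|V_1V_2| = √((12)² + (-5)²) = √169 = 13
|V_2V_3| = √((0)² + (-2)²) = √4 = 2
|V_3V_4| = √((-12)² + (-9)²) = √225 = 15
|V_4V_5| = √((-15)² + (8)²) = √289 = 17
|V_5V_1| = √((15)² + (8)²) = √289 = 17
Perimeter = 13 + 2 + 15 + 17 + 17 = 64.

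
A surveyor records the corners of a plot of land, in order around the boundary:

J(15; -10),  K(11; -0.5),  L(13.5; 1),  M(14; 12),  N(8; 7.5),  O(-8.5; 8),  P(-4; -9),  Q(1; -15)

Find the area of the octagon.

398.75

Apply the shoelace (surveyor's) formula: 2A = Σ (x_i·y_{i+1} − x_{i+1}·y_i), indices taken mod 8.
Σ = (102.5) + (17.75) + (148) + (9) + (127.75) + (108.5) + (69) + (215) = 797.5
Area = |Σ|/2 = 398.75.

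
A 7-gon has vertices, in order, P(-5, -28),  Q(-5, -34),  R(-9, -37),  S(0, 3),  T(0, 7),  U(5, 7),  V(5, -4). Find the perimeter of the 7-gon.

|PQ| = √((0)² + (-6)²) = √36 = 6
|QR| = √((-4)² + (-3)²) = √25 = 5
|RS| = √((9)² + (40)²) = √1681 = 41
|ST| = √((0)² + (4)²) = √16 = 4
|TU| = √((5)² + (0)²) = √25 = 5
|UV| = √((0)² + (-11)²) = √121 = 11
|VP| = √((-10)² + (-24)²) = √676 = 26
Perimeter = 6 + 5 + 41 + 4 + 5 + 11 + 26 = 98.

98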